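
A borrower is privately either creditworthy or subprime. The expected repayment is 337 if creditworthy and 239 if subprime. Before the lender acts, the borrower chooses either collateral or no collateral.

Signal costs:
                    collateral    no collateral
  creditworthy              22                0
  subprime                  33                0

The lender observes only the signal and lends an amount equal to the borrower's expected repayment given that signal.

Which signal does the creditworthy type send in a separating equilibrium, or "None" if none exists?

None

Try creditworthy → collateral, subprime → no collateral:
  Under separation the lender infers type exactly: collateral → creditworthy (pays 337), no collateral → subprime (pays 239).
  Creditworthy: collateral gives 337 − 22 = 315; no collateral gives 239 − 0 = 239. No deviation. ✓
  Subprime: no collateral gives 239 − 0 = 239; collateral gives 337 − 33 = 304. Would deviate. ✗
Try creditworthy → no collateral, subprime → collateral:
  Under separation the lender infers type exactly: no collateral → creditworthy (pays 337), collateral → subprime (pays 239).
  Creditworthy: no collateral gives 337 − 0 = 337; collateral gives 239 − 22 = 217. No deviation. ✓
  Subprime: collateral gives 239 − 33 = 206; no collateral gives 337 − 0 = 337. Would deviate. ✗
Neither assignment is incentive-compatible.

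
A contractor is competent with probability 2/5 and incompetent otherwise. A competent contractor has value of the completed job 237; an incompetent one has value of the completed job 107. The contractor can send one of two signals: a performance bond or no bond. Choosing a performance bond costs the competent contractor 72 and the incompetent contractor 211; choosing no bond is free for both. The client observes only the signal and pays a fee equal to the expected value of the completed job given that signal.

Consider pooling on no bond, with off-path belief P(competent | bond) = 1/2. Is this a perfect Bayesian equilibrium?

Yes

At the pooled signal (no bond) the client holds the prior 2/5 and pays 2/5·237 + 3/5·107 = 159. Off-path (bond) belief 1/2 gives 1/2·237 + 1/2·107 = 172.
Competent: no bond gives 159 − 0 = 159; bond gives 172 − 72 = 100. Stays. ✓
Incompetent: no bond gives 159 − 0 = 159; bond gives 172 − 211 = -39. Stays. ✓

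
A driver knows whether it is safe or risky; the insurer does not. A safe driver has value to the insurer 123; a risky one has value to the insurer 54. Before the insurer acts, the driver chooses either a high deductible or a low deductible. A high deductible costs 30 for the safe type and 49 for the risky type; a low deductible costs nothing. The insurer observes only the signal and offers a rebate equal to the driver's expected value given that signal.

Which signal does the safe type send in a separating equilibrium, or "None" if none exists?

None

Try safe → high deductible, risky → low deductible:
  If types separate, high deductible earns payment 123 and low deductible earns 54.
  Safe: high deductible gives 123 − 30 = 93; low deductible gives 54 − 0 = 54. No deviation. ✓
  Risky: low deductible gives 54 − 0 = 54; high deductible gives 123 − 49 = 74. Would deviate. ✗
Try safe → low deductible, risky → high deductible:
  If types separate, low deductible earns payment 123 and high deductible earns 54.
  Safe: low deductible gives 123 − 0 = 123; high deductible gives 54 − 30 = 24. No deviation. ✓
  Risky: high deductible gives 54 − 49 = 5; low deductible gives 123 − 0 = 123. Would deviate. ✗
Neither assignment is incentive-compatible.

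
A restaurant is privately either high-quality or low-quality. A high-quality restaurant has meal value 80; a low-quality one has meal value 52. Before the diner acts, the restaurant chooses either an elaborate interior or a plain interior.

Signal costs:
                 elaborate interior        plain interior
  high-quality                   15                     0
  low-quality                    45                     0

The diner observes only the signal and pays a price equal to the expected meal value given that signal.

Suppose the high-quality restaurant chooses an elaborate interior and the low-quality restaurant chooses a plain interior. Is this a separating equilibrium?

Under separation the diner infers type exactly: elaborate interior → high-quality (pays 80), plain interior → low-quality (pays 52).
High-quality: elaborate interior gives 80 − 15 = 65; plain interior gives 52 − 0 = 52. No deviation. ✓
Low-quality: plain interior gives 52 − 0 = 52; elaborate interior gives 80 − 45 = 35. No deviation. ✓
Both incentive constraints hold.

Yes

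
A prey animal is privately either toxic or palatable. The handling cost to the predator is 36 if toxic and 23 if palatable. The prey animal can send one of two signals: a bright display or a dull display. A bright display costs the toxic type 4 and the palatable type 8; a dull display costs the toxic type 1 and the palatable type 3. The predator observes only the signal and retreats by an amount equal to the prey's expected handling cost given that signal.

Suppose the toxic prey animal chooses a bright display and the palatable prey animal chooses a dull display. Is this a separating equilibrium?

Under separation the predator infers type exactly: bright display → toxic (pays 36), dull display → palatable (pays 23).
Toxic: bright display gives 36 − 4 = 32; dull display gives 23 − 1 = 22. No deviation. ✓
Palatable: dull display gives 23 − 3 = 20; bright display gives 36 − 8 = 28. Would deviate. ✗

No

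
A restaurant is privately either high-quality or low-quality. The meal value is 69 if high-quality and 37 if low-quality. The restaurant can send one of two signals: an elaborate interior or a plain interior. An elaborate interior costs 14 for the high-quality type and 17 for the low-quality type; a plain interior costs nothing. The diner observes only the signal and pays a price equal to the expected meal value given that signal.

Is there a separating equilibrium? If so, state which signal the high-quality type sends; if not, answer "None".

Try high-quality → elaborate interior, low-quality → plain interior:
  If types separate, elaborate interior earns payment 69 and plain interior earns 37.
  High-quality: elaborate interior gives 69 − 14 = 55; plain interior gives 37 − 0 = 37. No deviation. ✓
  Low-quality: plain interior gives 37 − 0 = 37; elaborate interior gives 69 − 17 = 52. Would deviate. ✗
Try high-quality → plain interior, low-quality → elaborate interior:
  If types separate, plain interior earns payment 69 and elaborate interior earns 37.
  High-quality: plain interior gives 69 − 0 = 69; elaborate interior gives 37 − 14 = 23. No deviation. ✓
  Low-quality: elaborate interior gives 37 − 17 = 20; plain interior gives 69 − 0 = 69. Would deviate. ✗
Neither assignment is incentive-compatible.

None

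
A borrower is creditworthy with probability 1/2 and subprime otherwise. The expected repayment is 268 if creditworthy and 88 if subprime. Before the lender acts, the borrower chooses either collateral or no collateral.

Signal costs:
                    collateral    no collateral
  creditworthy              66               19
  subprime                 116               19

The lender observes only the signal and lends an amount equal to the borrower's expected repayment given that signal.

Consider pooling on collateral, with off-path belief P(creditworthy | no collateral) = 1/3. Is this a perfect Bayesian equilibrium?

On the equilibrium path (collateral) the lender holds the prior 1/2 and pays 1/2·268 + 1/2·88 = 178. Off-path (no collateral) belief 1/3 gives 1/3·268 + 2/3·88 = 148.
Creditworthy: collateral gives 178 − 66 = 112; no collateral gives 148 − 19 = 129. Deviates. ✗
Subprime: collateral gives 178 − 116 = 62; no collateral gives 148 − 19 = 129. Deviates. ✗

No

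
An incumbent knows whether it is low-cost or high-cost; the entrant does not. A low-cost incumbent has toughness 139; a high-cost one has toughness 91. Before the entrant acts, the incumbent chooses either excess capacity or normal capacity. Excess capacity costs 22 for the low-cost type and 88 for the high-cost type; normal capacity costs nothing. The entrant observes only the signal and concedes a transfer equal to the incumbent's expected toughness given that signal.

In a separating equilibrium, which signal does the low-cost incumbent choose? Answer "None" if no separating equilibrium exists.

Try low-cost → excess capacity, high-cost → normal capacity:
  If types separate, excess capacity earns payment 139 and normal capacity earns 91.
  Low-cost: excess capacity gives 139 − 22 = 117; normal capacity gives 91 − 0 = 91. No deviation. ✓
  High-cost: normal capacity gives 91 − 0 = 91; excess capacity gives 139 − 88 = 51. No deviation. ✓
Both hold — the low-cost type sends excess capacity.

excess capacity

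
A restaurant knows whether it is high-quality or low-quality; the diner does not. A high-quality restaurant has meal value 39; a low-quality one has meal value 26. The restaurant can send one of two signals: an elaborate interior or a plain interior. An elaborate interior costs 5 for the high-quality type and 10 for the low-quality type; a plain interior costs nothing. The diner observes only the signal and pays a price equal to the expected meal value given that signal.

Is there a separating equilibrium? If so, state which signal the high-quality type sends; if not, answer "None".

None

Try high-quality → elaborate interior, low-quality → plain interior:
  Under separation the diner infers type exactly: elaborate interior → high-quality (pays 39), plain interior → low-quality (pays 26).
  High-quality: elaborate interior gives 39 − 5 = 34; plain interior gives 26 − 0 = 26. No deviation. ✓
  Low-quality: plain interior gives 26 − 0 = 26; elaborate interior gives 39 − 10 = 29. Would deviate. ✗
Try high-quality → plain interior, low-quality → elaborate interior:
  Under separation the diner infers type exactly: plain interior → high-quality (pays 39), elaborate interior → low-quality (pays 26).
  High-quality: plain interior gives 39 − 0 = 39; elaborate interior gives 26 − 5 = 21. No deviation. ✓
  Low-quality: elaborate interior gives 26 − 10 = 16; plain interior gives 39 − 0 = 39. Would deviate. ✗
Neither assignment is incentive-compatible.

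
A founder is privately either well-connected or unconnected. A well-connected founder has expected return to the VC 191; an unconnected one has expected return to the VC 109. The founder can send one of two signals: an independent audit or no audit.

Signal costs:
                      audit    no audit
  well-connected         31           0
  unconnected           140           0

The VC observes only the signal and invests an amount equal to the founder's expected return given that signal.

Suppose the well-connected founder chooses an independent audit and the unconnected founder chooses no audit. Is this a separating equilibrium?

If types separate, audit earns payment 191 and no audit earns 109.
Well-connected: audit gives 191 − 31 = 160; no audit gives 109 − 0 = 109. No deviation. ✓
Unconnected: no audit gives 109 − 0 = 109; audit gives 191 − 140 = 51. No deviation. ✓
Neither type gains from mimicking the other.

Yes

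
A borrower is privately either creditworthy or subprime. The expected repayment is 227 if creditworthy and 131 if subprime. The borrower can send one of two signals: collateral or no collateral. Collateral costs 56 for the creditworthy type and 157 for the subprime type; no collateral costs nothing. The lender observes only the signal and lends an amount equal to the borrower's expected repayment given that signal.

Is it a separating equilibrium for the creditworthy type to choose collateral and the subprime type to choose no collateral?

Yes

If types separate, collateral earns payment 227 and no collateral earns 131.
Creditworthy: collateral gives 227 − 56 = 171; no collateral gives 131 − 0 = 131. No deviation. ✓
Subprime: no collateral gives 131 − 0 = 131; collateral gives 227 − 157 = 70. No deviation. ✓
Both incentive constraints hold.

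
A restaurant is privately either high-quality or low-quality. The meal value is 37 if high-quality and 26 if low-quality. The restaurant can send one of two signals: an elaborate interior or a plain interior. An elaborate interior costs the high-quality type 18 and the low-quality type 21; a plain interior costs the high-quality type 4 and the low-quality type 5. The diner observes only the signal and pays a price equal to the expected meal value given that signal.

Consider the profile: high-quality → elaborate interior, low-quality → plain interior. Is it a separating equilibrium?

No

If types separate, elaborate interior earns payment 37 and plain interior earns 26.
High-quality: elaborate interior gives 37 − 18 = 19; plain interior gives 26 − 4 = 22. Would deviate. ✗
Low-quality: plain interior gives 26 − 5 = 21; elaborate interior gives 37 − 21 = 16. No deviation. ✓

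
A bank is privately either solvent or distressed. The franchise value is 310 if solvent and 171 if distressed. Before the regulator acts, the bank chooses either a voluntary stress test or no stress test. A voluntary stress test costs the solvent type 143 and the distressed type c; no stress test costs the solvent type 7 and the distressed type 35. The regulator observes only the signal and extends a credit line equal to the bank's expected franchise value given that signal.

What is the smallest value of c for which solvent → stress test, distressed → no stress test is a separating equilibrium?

174

Under separation: stress test → solvent (pays 310); no stress test → distressed (pays 171).
Solvent: 310 − 143 = 167 ≥ 171 − 7 = 164. Holds regardless of c. ✓
Distressed: 171 − 35 ≥ 310 − c, so c ≥ 310 − 136 = 174.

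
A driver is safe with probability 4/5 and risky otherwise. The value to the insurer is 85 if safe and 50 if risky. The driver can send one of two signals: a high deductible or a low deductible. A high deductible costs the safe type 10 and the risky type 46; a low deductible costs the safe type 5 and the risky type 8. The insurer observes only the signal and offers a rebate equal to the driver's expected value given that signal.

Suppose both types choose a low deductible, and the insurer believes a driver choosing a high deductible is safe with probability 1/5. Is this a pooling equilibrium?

Yes

On the equilibrium path (low deductible) the insurer holds the prior 4/5 and pays 4/5·85 + 1/5·50 = 78. Off-path (high deductible) belief 1/5 gives 1/5·85 + 4/5·50 = 57.
Safe: low deductible gives 78 − 5 = 73; high deductible gives 57 − 10 = 47. Stays. ✓
Risky: low deductible gives 78 − 8 = 70; high deductible gives 57 − 46 = 11. Stays. ✓
Beliefs are Bayes-consistent on-path and both types best-respond.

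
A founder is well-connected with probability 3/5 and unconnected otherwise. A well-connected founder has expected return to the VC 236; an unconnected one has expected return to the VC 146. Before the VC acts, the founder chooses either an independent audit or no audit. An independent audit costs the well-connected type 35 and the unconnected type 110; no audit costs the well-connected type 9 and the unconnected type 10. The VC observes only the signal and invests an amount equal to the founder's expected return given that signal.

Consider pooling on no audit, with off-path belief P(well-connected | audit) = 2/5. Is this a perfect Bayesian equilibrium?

Yes

At the pooled signal (no audit) the VC holds the prior 3/5 and pays 3/5·236 + 2/5·146 = 200. Off-path (audit) belief 2/5 gives 2/5·236 + 3/5·146 = 182.
Well-connected: no audit gives 200 − 9 = 191; audit gives 182 − 35 = 147. Stays. ✓
Unconnected: no audit gives 200 − 10 = 190; audit gives 182 − 110 = 72. Stays. ✓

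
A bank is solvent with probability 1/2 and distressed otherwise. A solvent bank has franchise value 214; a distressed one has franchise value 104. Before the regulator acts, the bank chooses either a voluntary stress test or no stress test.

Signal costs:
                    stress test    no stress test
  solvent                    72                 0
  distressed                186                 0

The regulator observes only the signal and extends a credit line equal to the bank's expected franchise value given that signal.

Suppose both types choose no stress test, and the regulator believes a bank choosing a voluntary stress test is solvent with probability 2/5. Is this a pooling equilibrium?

Yes

On the equilibrium path (no stress test) the regulator holds the prior 1/2 and pays 1/2·214 + 1/2·104 = 159. Off-path (stress test) belief 2/5 gives 2/5·214 + 3/5·104 = 148.
Solvent: no stress test gives 159 − 0 = 159; stress test gives 148 − 72 = 76. Stays. ✓
Distressed: no stress test gives 159 − 0 = 159; stress test gives 148 − 186 = -38. Stays. ✓
Beliefs are Bayes-consistent on-path and both types best-respond.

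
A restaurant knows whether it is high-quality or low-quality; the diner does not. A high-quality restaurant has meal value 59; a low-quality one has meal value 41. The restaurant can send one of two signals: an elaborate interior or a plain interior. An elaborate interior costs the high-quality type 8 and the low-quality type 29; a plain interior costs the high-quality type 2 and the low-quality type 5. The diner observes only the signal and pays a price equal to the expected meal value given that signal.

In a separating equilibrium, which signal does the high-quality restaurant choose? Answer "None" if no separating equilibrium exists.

elaborate interior

Try high-quality → elaborate interior, low-quality → plain interior:
  If types separate, elaborate interior earns payment 59 and plain interior earns 41.
  High-quality: elaborate interior gives 59 − 8 = 51; plain interior gives 41 − 2 = 39. No deviation. ✓
  Low-quality: plain interior gives 41 − 5 = 36; elaborate interior gives 59 − 29 = 30. No deviation. ✓
Both hold — the high-quality type sends elaborate interior.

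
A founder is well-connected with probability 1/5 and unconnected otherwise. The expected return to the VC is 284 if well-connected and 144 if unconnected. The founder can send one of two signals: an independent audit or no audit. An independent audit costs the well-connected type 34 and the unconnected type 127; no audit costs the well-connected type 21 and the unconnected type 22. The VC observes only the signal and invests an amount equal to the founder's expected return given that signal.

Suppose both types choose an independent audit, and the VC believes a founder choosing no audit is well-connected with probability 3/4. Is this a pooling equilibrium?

No

At the pooled signal (audit) the VC holds the prior 1/5 and pays 1/5·284 + 4/5·144 = 172. Off-path (no audit) belief 3/4 gives 3/4·284 + 1/4·144 = 249.
Well-connected: audit gives 172 − 34 = 138; no audit gives 249 − 21 = 228. Deviates. ✗
Unconnected: audit gives 172 − 127 = 45; no audit gives 249 − 22 = 227. Deviates. ✗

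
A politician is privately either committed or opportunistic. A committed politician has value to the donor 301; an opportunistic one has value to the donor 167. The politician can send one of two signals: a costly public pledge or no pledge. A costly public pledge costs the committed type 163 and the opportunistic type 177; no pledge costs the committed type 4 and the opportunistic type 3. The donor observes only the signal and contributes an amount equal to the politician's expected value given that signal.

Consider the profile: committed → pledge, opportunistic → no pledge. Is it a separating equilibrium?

If types separate, pledge earns payment 301 and no pledge earns 167.
Committed: pledge gives 301 − 163 = 138; no pledge gives 167 − 4 = 163. Would deviate. ✗
Opportunistic: no pledge gives 167 − 3 = 164; pledge gives 301 − 177 = 124. No deviation. ✓

No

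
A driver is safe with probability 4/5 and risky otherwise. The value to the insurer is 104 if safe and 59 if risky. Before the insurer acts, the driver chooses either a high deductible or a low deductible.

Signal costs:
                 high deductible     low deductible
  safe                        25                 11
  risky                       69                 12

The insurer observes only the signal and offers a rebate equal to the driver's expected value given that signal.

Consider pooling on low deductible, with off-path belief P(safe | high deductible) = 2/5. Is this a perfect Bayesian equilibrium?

On the equilibrium path (low deductible) the insurer holds the prior 4/5 and pays 4/5·104 + 1/5·59 = 95. Off-path (high deductible) belief 2/5 gives 2/5·104 + 3/5·59 = 77.
Safe: low deductible gives 95 − 11 = 84; high deductible gives 77 − 25 = 52. Stays. ✓
Risky: low deductible gives 95 − 12 = 83; high deductible gives 77 − 69 = 8. Stays. ✓
Beliefs are Bayes-consistent on-path and both types best-respond.

Yes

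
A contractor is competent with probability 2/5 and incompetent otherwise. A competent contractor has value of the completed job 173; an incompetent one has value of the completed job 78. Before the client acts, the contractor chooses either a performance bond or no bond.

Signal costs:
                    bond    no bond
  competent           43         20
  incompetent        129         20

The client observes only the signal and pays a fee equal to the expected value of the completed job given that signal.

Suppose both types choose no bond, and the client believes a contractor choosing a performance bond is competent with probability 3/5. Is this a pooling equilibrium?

Yes

At the pooled signal (no bond) the client holds the prior 2/5 and pays 2/5·173 + 3/5·78 = 116. Off-path (bond) belief 3/5 gives 3/5·173 + 2/5·78 = 135.
Competent: no bond gives 116 − 20 = 96; bond gives 135 − 43 = 92. Stays. ✓
Incompetent: no bond gives 116 − 20 = 96; bond gives 135 − 129 = 6. Stays. ✓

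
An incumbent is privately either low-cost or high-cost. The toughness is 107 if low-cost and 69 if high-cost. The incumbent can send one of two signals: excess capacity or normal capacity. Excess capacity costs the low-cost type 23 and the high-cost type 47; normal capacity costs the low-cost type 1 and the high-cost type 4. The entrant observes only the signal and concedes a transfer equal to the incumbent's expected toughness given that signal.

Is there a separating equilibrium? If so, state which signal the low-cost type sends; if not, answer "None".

Try low-cost → excess capacity, high-cost → normal capacity:
  Under separation the entrant infers type exactly: excess capacity → low-cost (pays 107), normal capacity → high-cost (pays 69).
  Low-cost: excess capacity gives 107 − 23 = 84; normal capacity gives 69 − 1 = 68. No deviation. ✓
  High-cost: normal capacity gives 69 − 4 = 65; excess capacity gives 107 − 47 = 60. No deviation. ✓
Both hold — the low-cost type sends excess capacity.

excess capacity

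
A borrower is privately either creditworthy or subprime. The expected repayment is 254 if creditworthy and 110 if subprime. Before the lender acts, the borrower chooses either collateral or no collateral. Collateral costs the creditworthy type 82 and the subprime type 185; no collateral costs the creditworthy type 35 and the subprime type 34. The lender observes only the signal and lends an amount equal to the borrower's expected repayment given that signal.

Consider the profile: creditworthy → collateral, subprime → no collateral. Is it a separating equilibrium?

Under separation the lender infers type exactly: collateral → creditworthy (pays 254), no collateral → subprime (pays 110).
Creditworthy: collateral gives 254 − 82 = 172; no collateral gives 110 − 35 = 75. No deviation. ✓
Subprime: no collateral gives 110 − 34 = 76; collateral gives 254 − 185 = 69. No deviation. ✓
Both incentive constraints hold.

Yes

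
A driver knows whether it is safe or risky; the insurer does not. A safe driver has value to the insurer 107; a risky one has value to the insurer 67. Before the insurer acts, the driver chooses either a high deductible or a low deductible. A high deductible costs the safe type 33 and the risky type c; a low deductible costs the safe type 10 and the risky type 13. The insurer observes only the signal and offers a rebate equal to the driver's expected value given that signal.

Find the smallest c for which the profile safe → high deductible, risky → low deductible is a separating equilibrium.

Under separation: high deductible → safe (pays 107); low deductible → risky (pays 67).
Safe: 107 − 33 = 74 ≥ 67 − 10 = 57. Holds regardless of c. ✓
Risky: 67 − 13 ≥ 107 − c, so c ≥ 107 − 54 = 53.

53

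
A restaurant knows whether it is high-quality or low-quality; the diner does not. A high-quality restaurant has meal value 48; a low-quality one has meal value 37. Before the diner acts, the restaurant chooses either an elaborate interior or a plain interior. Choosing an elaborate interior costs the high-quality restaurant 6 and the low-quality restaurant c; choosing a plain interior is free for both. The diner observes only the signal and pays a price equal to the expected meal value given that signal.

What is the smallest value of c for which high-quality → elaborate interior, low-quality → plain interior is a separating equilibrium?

11

Under separation: elaborate interior → high-quality (pays 48); plain interior → low-quality (pays 37).
High-quality: 48 − 6 = 42 ≥ 37 − 0 = 37. Holds regardless of c. ✓
Low-quality: 37 − 0 ≥ 48 − c, so c ≥ 48 − 37 = 11.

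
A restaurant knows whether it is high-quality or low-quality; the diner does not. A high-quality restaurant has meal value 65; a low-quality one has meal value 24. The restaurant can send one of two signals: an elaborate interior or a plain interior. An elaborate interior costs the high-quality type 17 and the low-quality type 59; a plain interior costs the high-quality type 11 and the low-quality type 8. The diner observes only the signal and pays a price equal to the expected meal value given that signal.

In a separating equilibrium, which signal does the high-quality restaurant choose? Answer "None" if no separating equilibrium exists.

elaborate interior

Try high-quality → elaborate interior, low-quality → plain interior:
  If types separate, elaborate interior earns payment 65 and plain interior earns 24.
  High-quality: elaborate interior gives 65 − 17 = 48; plain interior gives 24 − 11 = 13. No deviation. ✓
  Low-quality: plain interior gives 24 − 8 = 16; elaborate interior gives 65 − 59 = 6. No deviation. ✓
Both hold — the high-quality type sends elaborate interior.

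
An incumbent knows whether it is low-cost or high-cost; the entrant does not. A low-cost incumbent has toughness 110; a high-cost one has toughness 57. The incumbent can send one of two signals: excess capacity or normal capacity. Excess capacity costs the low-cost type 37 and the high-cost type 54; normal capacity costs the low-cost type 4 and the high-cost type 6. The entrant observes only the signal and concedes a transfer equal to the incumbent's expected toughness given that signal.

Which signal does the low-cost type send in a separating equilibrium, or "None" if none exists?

None

Try low-cost → excess capacity, high-cost → normal capacity:
  If types separate, excess capacity earns payment 110 and normal capacity earns 57.
  Low-cost: excess capacity gives 110 − 37 = 73; normal capacity gives 57 − 4 = 53. No deviation. ✓
  High-cost: normal capacity gives 57 − 6 = 51; excess capacity gives 110 − 54 = 56. Would deviate. ✗
Try low-cost → normal capacity, high-cost → excess capacity:
  If types separate, normal capacity earns payment 110 and excess capacity earns 57.
  Low-cost: normal capacity gives 110 − 4 = 106; excess capacity gives 57 − 37 = 20. No deviation. ✓
  High-cost: excess capacity gives 57 − 54 = 3; normal capacity gives 110 − 6 = 104. Would deviate. ✗
Neither assignment is incentive-compatible.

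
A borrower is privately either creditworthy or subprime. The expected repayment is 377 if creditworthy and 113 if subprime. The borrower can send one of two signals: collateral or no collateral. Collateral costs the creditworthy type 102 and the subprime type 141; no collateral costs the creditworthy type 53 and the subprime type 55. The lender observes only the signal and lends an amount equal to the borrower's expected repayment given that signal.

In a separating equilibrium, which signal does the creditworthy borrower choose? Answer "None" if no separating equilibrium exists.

Try creditworthy → collateral, subprime → no collateral:
  If types separate, collateral earns payment 377 and no collateral earns 113.
  Creditworthy: collateral gives 377 − 102 = 275; no collateral gives 113 − 53 = 60. No deviation. ✓
  Subprime: no collateral gives 113 − 55 = 58; collateral gives 377 − 141 = 236. Would deviate. ✗
Try creditworthy → no collateral, subprime → collateral:
  If types separate, no collateral earns payment 377 and collateral earns 113.
  Creditworthy: no collateral gives 377 − 53 = 324; collateral gives 113 − 102 = 11. No deviation. ✓
  Subprime: collateral gives 113 − 141 = -28; no collateral gives 377 − 55 = 322. Would deviate. ✗
Neither assignment is incentive-compatible.

None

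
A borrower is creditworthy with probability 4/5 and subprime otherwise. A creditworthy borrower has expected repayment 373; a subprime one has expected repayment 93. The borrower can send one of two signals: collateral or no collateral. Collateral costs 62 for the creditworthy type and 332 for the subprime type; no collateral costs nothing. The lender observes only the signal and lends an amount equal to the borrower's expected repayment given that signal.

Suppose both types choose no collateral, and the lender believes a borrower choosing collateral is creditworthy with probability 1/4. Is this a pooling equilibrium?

Yes

On the equilibrium path (no collateral) the lender holds the prior 4/5 and pays 4/5·373 + 1/5·93 = 317. Off-path (collateral) belief 1/4 gives 1/4·373 + 3/4·93 = 163.
Creditworthy: no collateral gives 317 − 0 = 317; collateral gives 163 − 62 = 101. Stays. ✓
Subprime: no collateral gives 317 − 0 = 317; collateral gives 163 − 332 = -169. Stays. ✓
Beliefs are Bayes-consistent on-path and both types best-respond.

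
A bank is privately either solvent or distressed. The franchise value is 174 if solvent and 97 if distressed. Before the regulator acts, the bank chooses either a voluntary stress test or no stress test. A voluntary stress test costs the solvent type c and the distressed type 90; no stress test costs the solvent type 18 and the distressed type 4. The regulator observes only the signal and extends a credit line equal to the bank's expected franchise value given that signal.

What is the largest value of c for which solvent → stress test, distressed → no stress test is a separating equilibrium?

Under separation: stress test → solvent (pays 174); no stress test → distressed (pays 97).
Distressed: 97 − 4 = 93 ≥ 174 − 90 = 84. Holds regardless of c. ✓
Solvent: 174 − c ≥ 97 − 18, so c ≤ 174 − 79 = 95.

95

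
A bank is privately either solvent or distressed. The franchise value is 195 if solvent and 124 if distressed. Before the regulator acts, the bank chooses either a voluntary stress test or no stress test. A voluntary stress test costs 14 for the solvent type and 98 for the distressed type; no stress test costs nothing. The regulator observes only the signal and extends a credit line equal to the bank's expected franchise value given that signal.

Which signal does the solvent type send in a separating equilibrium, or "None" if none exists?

Try solvent → stress test, distressed → no stress test:
  If types separate, stress test earns payment 195 and no stress test earns 124.
  Solvent: stress test gives 195 − 14 = 181; no stress test gives 124 − 0 = 124. No deviation. ✓
  Distressed: no stress test gives 124 − 0 = 124; stress test gives 195 − 98 = 97. No deviation. ✓
Both hold — the solvent type sends stress test.

stress test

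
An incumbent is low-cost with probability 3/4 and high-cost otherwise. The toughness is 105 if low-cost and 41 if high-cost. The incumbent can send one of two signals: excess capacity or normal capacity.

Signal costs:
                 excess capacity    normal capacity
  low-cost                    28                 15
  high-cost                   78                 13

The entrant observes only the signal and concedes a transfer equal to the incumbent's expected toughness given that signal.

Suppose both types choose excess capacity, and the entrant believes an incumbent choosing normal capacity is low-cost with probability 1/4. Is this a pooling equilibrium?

At the pooled signal (excess capacity) the entrant holds the prior 3/4 and pays 3/4·105 + 1/4·41 = 89. Off-path (normal capacity) belief 1/4 gives 1/4·105 + 3/4·41 = 57.
Low-cost: excess capacity gives 89 − 28 = 61; normal capacity gives 57 − 15 = 42. Stays. ✓
High-cost: excess capacity gives 89 − 78 = 11; normal capacity gives 57 − 13 = 44. Deviates. ✗

No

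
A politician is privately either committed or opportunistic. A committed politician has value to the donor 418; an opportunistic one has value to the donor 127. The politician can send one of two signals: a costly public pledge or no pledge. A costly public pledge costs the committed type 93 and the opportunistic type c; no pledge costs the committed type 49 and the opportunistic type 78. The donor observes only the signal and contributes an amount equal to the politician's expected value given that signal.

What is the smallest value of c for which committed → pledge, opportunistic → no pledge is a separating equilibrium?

369

Under separation: pledge → committed (pays 418); no pledge → opportunistic (pays 127).
Committed: 418 − 93 = 325 ≥ 127 − 49 = 78. Holds regardless of c. ✓
Opportunistic: 127 − 78 ≥ 418 − c, so c ≥ 418 − 49 = 369.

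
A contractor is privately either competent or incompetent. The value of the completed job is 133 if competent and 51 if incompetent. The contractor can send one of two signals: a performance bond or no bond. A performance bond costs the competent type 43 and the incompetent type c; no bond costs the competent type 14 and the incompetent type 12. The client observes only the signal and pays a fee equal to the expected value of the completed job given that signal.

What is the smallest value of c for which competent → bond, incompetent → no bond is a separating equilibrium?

94

Under separation: bond → competent (pays 133); no bond → incompetent (pays 51).
Competent: 133 − 43 = 90 ≥ 51 − 14 = 37. Holds regardless of c. ✓
Incompetent: 51 − 12 ≥ 133 − c, so c ≥ 133 − 39 = 94.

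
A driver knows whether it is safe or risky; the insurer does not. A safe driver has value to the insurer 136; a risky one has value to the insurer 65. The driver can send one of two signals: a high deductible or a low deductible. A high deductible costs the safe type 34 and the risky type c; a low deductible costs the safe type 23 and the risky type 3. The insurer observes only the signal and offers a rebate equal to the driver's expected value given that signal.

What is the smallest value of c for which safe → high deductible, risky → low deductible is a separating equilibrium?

74

Under separation: high deductible → safe (pays 136); low deductible → risky (pays 65).
Safe: 136 − 34 = 102 ≥ 65 − 23 = 42. Holds regardless of c. ✓
Risky: 65 − 3 ≥ 136 − c, so c ≥ 136 − 62 = 74.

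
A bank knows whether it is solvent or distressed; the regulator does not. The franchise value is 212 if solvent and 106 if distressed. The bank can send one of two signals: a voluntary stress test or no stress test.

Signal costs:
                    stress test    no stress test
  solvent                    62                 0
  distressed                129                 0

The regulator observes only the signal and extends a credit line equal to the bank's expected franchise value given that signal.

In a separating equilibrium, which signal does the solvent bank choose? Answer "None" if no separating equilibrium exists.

stress test

Try solvent → stress test, distressed → no stress test:
  If types separate, stress test earns payment 212 and no stress test earns 106.
  Solvent: stress test gives 212 − 62 = 150; no stress test gives 106 − 0 = 106. No deviation. ✓
  Distressed: no stress test gives 106 − 0 = 106; stress test gives 212 − 129 = 83. No deviation. ✓
Both hold — the solvent type sends stress test.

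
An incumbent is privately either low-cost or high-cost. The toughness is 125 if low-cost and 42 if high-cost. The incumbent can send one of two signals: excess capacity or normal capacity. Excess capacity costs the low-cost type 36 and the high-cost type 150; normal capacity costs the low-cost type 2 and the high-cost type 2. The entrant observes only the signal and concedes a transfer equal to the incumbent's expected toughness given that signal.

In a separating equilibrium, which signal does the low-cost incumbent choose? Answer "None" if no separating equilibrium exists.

excess capacity

Try low-cost → excess capacity, high-cost → normal capacity:
  If types separate, excess capacity earns payment 125 and normal capacity earns 42.
  Low-cost: excess capacity gives 125 − 36 = 89; normal capacity gives 42 − 2 = 40. No deviation. ✓
  High-cost: normal capacity gives 42 − 2 = 40; excess capacity gives 125 − 150 = -25. No deviation. ✓
Both hold — the low-cost type sends excess capacity.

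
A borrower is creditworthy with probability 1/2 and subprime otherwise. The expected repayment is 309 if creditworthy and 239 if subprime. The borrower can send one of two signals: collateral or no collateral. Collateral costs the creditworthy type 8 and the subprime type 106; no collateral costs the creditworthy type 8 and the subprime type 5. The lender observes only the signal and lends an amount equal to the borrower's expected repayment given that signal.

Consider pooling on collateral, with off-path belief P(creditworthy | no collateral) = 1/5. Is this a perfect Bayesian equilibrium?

At the pooled signal (collateral) the lender holds the prior 1/2 and pays 1/2·309 + 1/2·239 = 274. Off-path (no collateral) belief 1/5 gives 1/5·309 + 4/5·239 = 253.
Creditworthy: collateral gives 274 − 8 = 266; no collateral gives 253 − 8 = 245. Stays. ✓
Subprime: collateral gives 274 − 106 = 168; no collateral gives 253 − 5 = 248. Deviates. ✗

No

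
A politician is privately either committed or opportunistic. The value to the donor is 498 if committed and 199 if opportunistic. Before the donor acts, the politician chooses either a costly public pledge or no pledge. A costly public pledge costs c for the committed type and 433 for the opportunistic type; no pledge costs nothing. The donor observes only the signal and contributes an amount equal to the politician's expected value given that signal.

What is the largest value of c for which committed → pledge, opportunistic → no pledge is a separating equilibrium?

299

Under separation: pledge → committed (pays 498); no pledge → opportunistic (pays 199).
Opportunistic: 199 − 0 = 199 ≥ 498 − 433 = 65. Holds regardless of c. ✓
Committed: 498 − c ≥ 199 − 0, so c ≤ 498 − 199 = 299.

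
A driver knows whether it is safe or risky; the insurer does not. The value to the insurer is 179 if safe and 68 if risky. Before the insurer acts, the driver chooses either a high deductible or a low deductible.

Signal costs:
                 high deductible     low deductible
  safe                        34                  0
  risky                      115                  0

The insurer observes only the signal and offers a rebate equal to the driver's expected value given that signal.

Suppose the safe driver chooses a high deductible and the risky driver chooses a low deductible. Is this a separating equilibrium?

Yes

If types separate, high deductible earns payment 179 and low deductible earns 68.
Safe: high deductible gives 179 − 34 = 145; low deductible gives 68 − 0 = 68. No deviation. ✓
Risky: low deductible gives 68 − 0 = 68; high deductible gives 179 − 115 = 64. No deviation. ✓
Both incentive constraints hold.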